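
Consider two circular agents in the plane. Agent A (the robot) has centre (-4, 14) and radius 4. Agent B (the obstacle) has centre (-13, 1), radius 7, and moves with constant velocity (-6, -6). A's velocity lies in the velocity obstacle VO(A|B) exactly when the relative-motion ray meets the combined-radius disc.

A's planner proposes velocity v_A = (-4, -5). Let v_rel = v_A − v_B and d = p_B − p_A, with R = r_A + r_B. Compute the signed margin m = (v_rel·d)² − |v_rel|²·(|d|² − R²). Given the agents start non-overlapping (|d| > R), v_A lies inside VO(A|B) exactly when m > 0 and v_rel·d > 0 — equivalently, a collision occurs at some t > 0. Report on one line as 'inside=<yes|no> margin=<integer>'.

d = (-9, -13),  |d|² = 250;  R = 4+7 = 11,  c = 250−11² = 129
v_rel = (2, 1),  |v_rel|² = 5;  v_rel·d = (2)·(-9) + (1)·(-13) = -31
5·t² + 62·t + 129 = 0  ⇒  m = (-31)² − 5·129 = 316
m = 316 > 0,  v_rel·d = -31 < 0  ⇒  outside

inside=no margin=316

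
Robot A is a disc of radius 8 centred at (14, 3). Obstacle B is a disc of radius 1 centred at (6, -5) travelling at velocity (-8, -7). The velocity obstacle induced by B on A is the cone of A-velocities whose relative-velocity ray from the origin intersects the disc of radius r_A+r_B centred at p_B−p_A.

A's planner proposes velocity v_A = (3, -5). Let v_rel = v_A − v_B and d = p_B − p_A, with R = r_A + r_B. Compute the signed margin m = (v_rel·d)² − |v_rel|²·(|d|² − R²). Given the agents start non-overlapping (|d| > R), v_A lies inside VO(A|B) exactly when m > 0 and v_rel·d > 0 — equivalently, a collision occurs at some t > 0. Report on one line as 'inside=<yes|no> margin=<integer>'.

d = (-8, -8),  |d|² = 128;  R = 8+1 = 9,  c = 128−9² = 47
v_rel = (11, 2),  |v_rel|² = 125;  v_rel·d = (11)·(-8) + (2)·(-8) = -104
125·t² + 208·t + 47 = 0  ⇒  m = (-104)² − 125·47 = 4941
m = 4941 > 0,  v_rel·d = -104 < 0  ⇒  outside

inside=no margin=4941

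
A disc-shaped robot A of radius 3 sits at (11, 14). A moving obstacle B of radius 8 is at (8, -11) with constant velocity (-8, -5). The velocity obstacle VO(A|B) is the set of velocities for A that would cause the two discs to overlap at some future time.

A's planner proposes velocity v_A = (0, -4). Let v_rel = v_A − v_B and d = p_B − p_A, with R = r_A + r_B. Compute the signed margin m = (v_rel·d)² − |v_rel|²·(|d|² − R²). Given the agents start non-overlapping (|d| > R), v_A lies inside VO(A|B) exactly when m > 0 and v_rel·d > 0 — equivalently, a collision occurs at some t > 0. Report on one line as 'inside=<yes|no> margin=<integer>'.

d = (-3, -25),  |d|² = 634;  R = 3+8 = 11,  c = 634−11² = 513
v_rel = (8, 1),  |v_rel|² = 65;  v_rel·d = (8)·(-3) + (1)·(-25) = -49
65·t² + 98·t + 513 = 0  ⇒  m = (-49)² − 65·513 = -30944
m = -30944 < 0,  v_rel·d = -49 < 0  ⇒  outside

inside=no margin=-30944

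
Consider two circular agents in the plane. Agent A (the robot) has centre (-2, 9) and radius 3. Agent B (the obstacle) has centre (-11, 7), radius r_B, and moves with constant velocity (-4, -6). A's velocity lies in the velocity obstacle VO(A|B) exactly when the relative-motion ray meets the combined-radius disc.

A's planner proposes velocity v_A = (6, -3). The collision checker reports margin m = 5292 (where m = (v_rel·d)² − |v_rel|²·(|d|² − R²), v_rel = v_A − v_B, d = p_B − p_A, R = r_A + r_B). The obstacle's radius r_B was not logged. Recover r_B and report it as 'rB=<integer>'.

m = 5292
d = (-9, -2);  v_rel = (10, 3),  |v_rel|² = 109
v_rel×d = (10)·(-2) − (3)·(-9) = 7
since m = R²·109 − 7²:  R² = (49 + 5292) / 109 = 49
R = √49 = 7  ⇒  r_B = 7 − 3 = 4

rB=4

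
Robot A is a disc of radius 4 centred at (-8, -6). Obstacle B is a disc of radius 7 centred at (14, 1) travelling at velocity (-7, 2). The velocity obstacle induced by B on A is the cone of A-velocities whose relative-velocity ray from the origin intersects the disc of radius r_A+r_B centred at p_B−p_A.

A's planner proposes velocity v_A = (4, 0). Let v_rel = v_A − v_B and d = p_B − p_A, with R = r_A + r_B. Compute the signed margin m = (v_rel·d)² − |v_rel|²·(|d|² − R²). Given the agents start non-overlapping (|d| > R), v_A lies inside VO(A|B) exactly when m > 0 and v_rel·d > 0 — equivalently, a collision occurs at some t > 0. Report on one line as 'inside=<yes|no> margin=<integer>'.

d = (22, 7),  |d|² = 533;  R = 4+7 = 11,  c = 533−11² = 412
v_rel = (11, -2),  |v_rel|² = 125;  v_rel·d = (11)·(22) + (-2)·(7) = 228
125·t² − 456·t + 412 = 0  ⇒  m = 228² − 125·412 = 484
m = 484 > 0,  v_rel·d = 228 > 0  ⇒  inside

inside=yes margin=484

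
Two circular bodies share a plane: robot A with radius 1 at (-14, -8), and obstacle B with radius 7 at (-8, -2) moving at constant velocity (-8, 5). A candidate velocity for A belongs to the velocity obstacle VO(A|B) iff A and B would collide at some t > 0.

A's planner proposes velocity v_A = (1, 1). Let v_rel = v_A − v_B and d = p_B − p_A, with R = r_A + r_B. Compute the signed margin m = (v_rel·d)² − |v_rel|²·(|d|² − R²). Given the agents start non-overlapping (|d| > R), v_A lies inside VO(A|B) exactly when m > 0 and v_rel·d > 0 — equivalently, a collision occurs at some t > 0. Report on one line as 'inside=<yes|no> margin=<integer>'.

d = (6, 6),  |d|² = 72;  R = 1+7 = 8,  c = 72−8² = 8
v_rel = (9, -4),  |v_rel|² = 97;  v_rel·d = (9)·(6) + (-4)·(6) = 30
97·t² − 60·t + 8 = 0  ⇒  m = 30² − 97·8 = 124
m = 124 > 0,  v_rel·d = 30 > 0  ⇒  inside

inside=yes margin=124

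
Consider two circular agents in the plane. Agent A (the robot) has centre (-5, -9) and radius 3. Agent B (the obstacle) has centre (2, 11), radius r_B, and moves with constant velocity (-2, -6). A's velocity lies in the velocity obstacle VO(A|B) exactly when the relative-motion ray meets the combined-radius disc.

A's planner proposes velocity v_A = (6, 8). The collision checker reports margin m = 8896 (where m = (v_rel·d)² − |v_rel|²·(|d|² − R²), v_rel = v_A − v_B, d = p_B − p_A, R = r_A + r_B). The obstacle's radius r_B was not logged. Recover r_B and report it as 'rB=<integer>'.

m = 8896
d = (7, 20);  v_rel = (8, 14),  |v_rel|² = 260
v_rel×d = (8)·(20) − (14)·(7) = 62
since m = R²·260 − 62²:  R² = (3844 + 8896) / 260 = 49
R = √49 = 7  ⇒  r_B = 7 − 3 = 4

rB=4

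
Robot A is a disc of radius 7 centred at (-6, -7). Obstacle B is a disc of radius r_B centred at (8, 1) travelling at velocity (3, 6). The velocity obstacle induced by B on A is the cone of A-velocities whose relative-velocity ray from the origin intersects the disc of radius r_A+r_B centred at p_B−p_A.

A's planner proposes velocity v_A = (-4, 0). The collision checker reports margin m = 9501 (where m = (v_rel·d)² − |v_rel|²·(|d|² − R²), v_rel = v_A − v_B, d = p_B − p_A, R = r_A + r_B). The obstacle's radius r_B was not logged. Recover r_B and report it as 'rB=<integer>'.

m = 9501
d = (14, 8);  v_rel = (-7, -6),  |v_rel|² = 85
v_rel×d = (-7)·(8) − (-6)·(14) = 28
since m = R²·85 − 28²:  R² = (784 + 9501) / 85 = 121
R = √121 = 11  ⇒  r_B = 11 − 7 = 4

rB=4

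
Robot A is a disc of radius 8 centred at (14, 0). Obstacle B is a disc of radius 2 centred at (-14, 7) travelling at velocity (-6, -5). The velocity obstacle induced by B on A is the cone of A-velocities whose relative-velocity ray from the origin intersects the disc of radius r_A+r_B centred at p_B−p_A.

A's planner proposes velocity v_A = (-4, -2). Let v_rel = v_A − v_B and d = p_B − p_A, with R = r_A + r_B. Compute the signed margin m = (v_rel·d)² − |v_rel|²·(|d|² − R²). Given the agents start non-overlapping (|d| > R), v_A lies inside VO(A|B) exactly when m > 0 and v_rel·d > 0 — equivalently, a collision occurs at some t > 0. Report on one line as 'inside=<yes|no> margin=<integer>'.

d = (-28, 7),  |d|² = 833;  R = 8+2 = 10,  c = 833−10² = 733
v_rel = (2, 3),  |v_rel|² = 13;  v_rel·d = (2)·(-28) + (3)·(7) = -35
13·t² + 70·t + 733 = 0  ⇒  m = (-35)² − 13·733 = -8304
m = -8304 < 0,  v_rel·d = -35 < 0  ⇒  outside

inside=no margin=-8304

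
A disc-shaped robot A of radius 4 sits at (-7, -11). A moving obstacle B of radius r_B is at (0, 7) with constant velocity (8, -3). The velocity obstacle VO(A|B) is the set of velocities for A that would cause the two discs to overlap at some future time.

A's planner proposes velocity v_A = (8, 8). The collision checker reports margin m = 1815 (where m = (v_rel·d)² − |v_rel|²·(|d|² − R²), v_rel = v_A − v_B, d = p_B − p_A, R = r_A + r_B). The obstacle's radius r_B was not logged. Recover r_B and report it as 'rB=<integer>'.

m = 1815
d = (7, 18);  v_rel = (0, 11),  |v_rel|² = 121
v_rel×d = (0)·(18) − (11)·(7) = -77
since m = R²·121 − (-77)²:  R² = (5929 + 1815) / 121 = 64
R = √64 = 8  ⇒  r_B = 8 − 4 = 4

rB=4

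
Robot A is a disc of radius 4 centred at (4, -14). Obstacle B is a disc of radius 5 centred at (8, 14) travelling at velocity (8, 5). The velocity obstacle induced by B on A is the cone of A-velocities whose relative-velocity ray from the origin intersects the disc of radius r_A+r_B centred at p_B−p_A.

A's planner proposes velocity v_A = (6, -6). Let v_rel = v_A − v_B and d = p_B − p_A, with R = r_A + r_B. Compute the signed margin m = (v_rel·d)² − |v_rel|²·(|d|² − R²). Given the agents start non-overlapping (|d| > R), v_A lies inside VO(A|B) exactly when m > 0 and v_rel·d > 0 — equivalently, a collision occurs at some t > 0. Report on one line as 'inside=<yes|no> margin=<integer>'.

d = (4, 28),  |d|² = 800;  R = 4+5 = 9,  c = 800−9² = 719
v_rel = (-2, -11),  |v_rel|² = 125;  v_rel·d = (-2)·(4) + (-11)·(28) = -316
125·t² + 632·t + 719 = 0  ⇒  m = (-316)² − 125·719 = 9981
m = 9981 > 0,  v_rel·d = -316 < 0  ⇒  outside

inside=no margin=9981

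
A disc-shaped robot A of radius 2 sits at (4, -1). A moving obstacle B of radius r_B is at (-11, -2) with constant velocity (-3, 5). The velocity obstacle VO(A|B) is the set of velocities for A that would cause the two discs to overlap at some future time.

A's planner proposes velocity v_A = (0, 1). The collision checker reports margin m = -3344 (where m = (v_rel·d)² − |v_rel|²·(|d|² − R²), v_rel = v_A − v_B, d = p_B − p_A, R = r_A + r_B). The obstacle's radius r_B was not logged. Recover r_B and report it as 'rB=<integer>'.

m = -3344
d = (-15, -1);  v_rel = (3, -4),  |v_rel|² = 25
v_rel×d = (3)·(-1) − (-4)·(-15) = -63
since m = R²·25 − (-63)²:  R² = (3969 + -3344) / 25 = 25
R = √25 = 5  ⇒  r_B = 5 − 2 = 3

rB=3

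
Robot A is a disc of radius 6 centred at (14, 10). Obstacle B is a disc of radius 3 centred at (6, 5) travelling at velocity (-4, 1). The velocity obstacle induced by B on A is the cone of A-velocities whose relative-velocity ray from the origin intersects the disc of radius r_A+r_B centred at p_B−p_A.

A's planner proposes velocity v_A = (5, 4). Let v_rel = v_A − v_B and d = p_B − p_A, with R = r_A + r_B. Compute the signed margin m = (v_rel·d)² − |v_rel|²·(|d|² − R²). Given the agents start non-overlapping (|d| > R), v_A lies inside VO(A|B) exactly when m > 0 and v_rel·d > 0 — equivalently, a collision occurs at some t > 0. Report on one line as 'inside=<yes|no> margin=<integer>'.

d = (-8, -5),  |d|² = 89;  R = 6+3 = 9,  c = 89−9² = 8
v_rel = (9, 3),  |v_rel|² = 90;  v_rel·d = (9)·(-8) + (3)·(-5) = -87
90·t² + 174·t + 8 = 0  ⇒  m = (-87)² − 90·8 = 6849
m = 6849 > 0,  v_rel·d = -87 < 0  ⇒  outside

inside=no margin=6849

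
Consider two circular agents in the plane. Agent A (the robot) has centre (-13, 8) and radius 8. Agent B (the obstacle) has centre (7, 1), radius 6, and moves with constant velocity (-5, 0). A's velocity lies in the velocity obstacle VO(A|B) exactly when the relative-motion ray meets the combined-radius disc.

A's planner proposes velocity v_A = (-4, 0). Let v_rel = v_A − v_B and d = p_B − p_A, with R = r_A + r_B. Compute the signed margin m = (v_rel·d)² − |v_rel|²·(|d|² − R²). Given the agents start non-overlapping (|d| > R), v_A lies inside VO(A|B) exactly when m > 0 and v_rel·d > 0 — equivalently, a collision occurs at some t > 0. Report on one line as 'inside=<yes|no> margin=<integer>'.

d = (20, -7),  |d|² = 449;  R = 8+6 = 14,  c = 449−14² = 253
v_rel = (1, 0),  |v_rel|² = 1;  v_rel·d = (1)·(20) + (0)·(-7) = 20
1·t² − 40·t + 253 = 0  ⇒  m = 20² − 1·253 = 147
m = 147 > 0,  v_rel·d = 20 > 0  ⇒  inside

inside=yes margin=147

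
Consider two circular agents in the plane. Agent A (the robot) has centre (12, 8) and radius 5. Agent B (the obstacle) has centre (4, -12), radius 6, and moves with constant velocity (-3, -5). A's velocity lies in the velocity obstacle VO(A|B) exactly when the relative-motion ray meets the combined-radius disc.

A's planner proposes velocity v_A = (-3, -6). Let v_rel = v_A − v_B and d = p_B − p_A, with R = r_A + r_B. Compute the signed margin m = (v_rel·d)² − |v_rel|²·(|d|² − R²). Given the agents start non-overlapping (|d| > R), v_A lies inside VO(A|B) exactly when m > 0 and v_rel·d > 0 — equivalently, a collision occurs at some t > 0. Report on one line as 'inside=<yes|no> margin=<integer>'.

d = (-8, -20),  |d|² = 464;  R = 5+6 = 11,  c = 464−11² = 343
v_rel = (0, -1),  |v_rel|² = 1;  v_rel·d = (0)·(-8) + (-1)·(-20) = 20
1·t² − 40·t + 343 = 0  ⇒  m = 20² − 1·343 = 57
m = 57 > 0,  v_rel·d = 20 > 0  ⇒  inside

inside=yes margin=57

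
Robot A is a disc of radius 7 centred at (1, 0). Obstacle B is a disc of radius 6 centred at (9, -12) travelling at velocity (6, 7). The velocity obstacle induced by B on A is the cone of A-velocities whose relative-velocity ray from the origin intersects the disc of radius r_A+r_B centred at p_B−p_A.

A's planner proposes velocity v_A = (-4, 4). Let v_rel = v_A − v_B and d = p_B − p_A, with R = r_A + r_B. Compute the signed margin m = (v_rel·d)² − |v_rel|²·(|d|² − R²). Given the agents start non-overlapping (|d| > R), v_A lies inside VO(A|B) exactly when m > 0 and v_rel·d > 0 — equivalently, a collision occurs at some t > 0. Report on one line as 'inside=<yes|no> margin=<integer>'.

d = (8, -12),  |d|² = 208;  R = 7+6 = 13,  c = 208−13² = 39
v_rel = (-10, -3),  |v_rel|² = 109;  v_rel·d = (-10)·(8) + (-3)·(-12) = -44
109·t² + 88·t + 39 = 0  ⇒  m = (-44)² − 109·39 = -2315
m = -2315 < 0,  v_rel·d = -44 < 0  ⇒  outside

inside=no margin=-2315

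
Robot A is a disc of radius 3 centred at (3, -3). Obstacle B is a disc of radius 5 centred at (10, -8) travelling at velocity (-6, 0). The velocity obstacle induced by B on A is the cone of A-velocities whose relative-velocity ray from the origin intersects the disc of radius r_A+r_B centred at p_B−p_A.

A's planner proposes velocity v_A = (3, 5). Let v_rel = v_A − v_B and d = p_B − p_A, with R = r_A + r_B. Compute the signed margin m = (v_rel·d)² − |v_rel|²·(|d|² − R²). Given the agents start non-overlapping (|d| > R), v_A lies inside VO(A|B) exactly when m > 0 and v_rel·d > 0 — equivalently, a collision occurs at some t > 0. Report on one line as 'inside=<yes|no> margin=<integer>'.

d = (7, -5),  |d|² = 74;  R = 3+5 = 8,  c = 74−8² = 10
v_rel = (9, 5),  |v_rel|² = 106;  v_rel·d = (9)·(7) + (5)·(-5) = 38
106·t² − 76·t + 10 = 0  ⇒  m = 38² − 106·10 = 384
m = 384 > 0,  v_rel·d = 38 > 0  ⇒  inside

inside=yes margin=384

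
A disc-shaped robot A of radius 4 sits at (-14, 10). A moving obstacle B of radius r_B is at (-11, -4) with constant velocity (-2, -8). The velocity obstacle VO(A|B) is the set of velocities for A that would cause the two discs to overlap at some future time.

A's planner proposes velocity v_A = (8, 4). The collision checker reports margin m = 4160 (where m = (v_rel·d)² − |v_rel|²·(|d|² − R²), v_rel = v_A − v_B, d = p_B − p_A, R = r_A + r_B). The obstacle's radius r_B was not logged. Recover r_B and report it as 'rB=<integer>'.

m = 4160
d = (3, -14);  v_rel = (10, 12),  |v_rel|² = 244
v_rel×d = (10)·(-14) − (12)·(3) = -176
since m = R²·244 − (-176)²:  R² = (30976 + 4160) / 244 = 144
R = √144 = 12  ⇒  r_B = 12 − 4 = 8

rB=8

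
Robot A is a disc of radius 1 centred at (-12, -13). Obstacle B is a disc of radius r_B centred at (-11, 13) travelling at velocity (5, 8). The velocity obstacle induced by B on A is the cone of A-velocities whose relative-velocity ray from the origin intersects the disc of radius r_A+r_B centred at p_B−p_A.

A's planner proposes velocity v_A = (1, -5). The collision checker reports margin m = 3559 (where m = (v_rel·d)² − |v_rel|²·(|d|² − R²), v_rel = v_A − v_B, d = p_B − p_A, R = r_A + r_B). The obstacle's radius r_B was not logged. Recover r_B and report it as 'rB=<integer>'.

m = 3559
d = (1, 26);  v_rel = (-4, -13),  |v_rel|² = 185
v_rel×d = (-4)·(26) − (-13)·(1) = -91
since m = R²·185 − (-91)²:  R² = (8281 + 3559) / 185 = 64
R = √64 = 8  ⇒  r_B = 8 − 1 = 7

rB=7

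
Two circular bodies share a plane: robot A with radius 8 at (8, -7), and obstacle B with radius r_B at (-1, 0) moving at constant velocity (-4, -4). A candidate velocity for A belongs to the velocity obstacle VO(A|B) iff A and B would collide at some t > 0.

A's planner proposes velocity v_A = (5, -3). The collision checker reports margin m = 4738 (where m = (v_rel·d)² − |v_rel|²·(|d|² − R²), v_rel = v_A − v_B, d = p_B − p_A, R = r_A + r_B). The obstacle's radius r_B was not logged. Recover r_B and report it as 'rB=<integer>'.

m = 4738
d = (-9, 7);  v_rel = (9, 1),  |v_rel|² = 82
v_rel×d = (9)·(7) − (1)·(-9) = 72
since m = R²·82 − 72²:  R² = (5184 + 4738) / 82 = 121
R = √121 = 11  ⇒  r_B = 11 − 8 = 3

rB=3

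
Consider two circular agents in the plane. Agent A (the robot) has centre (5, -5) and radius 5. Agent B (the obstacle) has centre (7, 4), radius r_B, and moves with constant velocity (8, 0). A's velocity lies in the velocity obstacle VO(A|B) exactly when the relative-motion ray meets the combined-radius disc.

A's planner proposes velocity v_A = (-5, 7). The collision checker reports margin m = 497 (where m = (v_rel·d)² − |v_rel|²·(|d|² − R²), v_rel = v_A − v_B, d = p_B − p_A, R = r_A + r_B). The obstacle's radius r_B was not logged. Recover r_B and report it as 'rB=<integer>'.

m = 497
d = (2, 9);  v_rel = (-13, 7),  |v_rel|² = 218
v_rel×d = (-13)·(9) − (7)·(2) = -131
since m = R²·218 − (-131)²:  R² = (17161 + 497) / 218 = 81
R = √81 = 9  ⇒  r_B = 9 − 5 = 4

rB=4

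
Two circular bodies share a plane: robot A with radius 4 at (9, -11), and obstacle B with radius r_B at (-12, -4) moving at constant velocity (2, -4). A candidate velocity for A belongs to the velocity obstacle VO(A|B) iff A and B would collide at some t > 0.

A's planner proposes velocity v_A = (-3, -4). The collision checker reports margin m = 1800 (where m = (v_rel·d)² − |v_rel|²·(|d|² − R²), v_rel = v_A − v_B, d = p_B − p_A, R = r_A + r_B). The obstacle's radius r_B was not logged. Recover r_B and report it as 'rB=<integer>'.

m = 1800
d = (-21, 7);  v_rel = (-5, 0),  |v_rel|² = 25
v_rel×d = (-5)·(7) − (0)·(-21) = -35
since m = R²·25 − (-35)²:  R² = (1225 + 1800) / 25 = 121
R = √121 = 11  ⇒  r_B = 11 − 4 = 7

rB=7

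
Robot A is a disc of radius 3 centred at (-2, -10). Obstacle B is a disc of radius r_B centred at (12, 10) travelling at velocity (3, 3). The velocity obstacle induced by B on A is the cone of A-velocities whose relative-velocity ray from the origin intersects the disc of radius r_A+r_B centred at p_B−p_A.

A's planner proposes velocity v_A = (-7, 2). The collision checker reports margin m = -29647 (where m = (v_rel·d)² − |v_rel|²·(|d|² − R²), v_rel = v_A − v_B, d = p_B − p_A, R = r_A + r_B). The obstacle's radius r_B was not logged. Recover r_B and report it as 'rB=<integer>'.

m = -29647
d = (14, 20);  v_rel = (-10, -1),  |v_rel|² = 101
v_rel×d = (-10)·(20) − (-1)·(14) = -186
since m = R²·101 − (-186)²:  R² = (34596 + -29647) / 101 = 49
R = √49 = 7  ⇒  r_B = 7 − 3 = 4

rB=4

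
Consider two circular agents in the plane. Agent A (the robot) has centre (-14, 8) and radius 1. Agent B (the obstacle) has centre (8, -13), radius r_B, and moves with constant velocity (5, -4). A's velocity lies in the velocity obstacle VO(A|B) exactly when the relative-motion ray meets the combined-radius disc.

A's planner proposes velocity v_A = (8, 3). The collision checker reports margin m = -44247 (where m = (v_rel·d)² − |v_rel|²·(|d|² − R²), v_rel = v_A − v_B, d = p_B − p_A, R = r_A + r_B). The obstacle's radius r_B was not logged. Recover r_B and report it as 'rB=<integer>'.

m = -44247
d = (22, -21);  v_rel = (3, 7),  |v_rel|² = 58
v_rel×d = (3)·(-21) − (7)·(22) = -217
since m = R²·58 − (-217)²:  R² = (47089 + -44247) / 58 = 49
R = √49 = 7  ⇒  r_B = 7 − 1 = 6

rB=6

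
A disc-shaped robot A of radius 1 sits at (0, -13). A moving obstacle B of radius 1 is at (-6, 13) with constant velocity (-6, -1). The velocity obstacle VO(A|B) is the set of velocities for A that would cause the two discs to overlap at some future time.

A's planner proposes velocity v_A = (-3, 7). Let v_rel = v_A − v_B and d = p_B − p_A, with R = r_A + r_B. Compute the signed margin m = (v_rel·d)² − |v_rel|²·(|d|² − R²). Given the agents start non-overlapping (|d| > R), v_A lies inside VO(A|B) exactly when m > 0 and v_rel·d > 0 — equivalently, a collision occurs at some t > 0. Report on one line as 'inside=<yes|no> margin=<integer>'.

d = (-6, 26),  |d|² = 712;  R = 1+1 = 2,  c = 712−2² = 708
v_rel = (3, 8),  |v_rel|² = 73;  v_rel·d = (3)·(-6) + (8)·(26) = 190
73·t² − 380·t + 708 = 0  ⇒  m = 190² − 73·708 = -15584
m = -15584 < 0,  v_rel·d = 190 > 0  ⇒  outside

inside=no margin=-15584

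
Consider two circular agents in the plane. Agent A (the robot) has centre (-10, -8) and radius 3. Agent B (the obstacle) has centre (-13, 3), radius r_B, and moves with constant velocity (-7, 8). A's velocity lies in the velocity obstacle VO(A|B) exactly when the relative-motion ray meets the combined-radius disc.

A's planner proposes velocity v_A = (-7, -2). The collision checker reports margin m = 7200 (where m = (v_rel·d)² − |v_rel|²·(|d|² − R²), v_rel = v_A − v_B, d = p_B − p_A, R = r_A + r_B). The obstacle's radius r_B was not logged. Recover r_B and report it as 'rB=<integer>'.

m = 7200
d = (-3, 11);  v_rel = (0, -10),  |v_rel|² = 100
v_rel×d = (0)·(11) − (-10)·(-3) = -30
since m = R²·100 − (-30)²:  R² = (900 + 7200) / 100 = 81
R = √81 = 9  ⇒  r_B = 9 − 3 = 6

rB=6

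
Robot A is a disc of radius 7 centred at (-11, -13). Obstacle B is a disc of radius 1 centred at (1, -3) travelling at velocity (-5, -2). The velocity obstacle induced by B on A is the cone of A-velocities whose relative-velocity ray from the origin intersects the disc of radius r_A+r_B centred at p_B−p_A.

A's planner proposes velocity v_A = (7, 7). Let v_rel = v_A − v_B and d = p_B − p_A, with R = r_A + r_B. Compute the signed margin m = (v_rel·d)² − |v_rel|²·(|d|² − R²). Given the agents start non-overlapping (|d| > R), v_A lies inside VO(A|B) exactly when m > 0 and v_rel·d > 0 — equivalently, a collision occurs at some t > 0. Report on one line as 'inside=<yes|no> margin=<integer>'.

d = (12, 10),  |d|² = 244;  R = 7+1 = 8,  c = 244−8² = 180
v_rel = (12, 9),  |v_rel|² = 225;  v_rel·d = (12)·(12) + (9)·(10) = 234
225·t² − 468·t + 180 = 0  ⇒  m = 234² − 225·180 = 14256
m = 14256 > 0,  v_rel·d = 234 > 0  ⇒  inside

inside=yes margin=14256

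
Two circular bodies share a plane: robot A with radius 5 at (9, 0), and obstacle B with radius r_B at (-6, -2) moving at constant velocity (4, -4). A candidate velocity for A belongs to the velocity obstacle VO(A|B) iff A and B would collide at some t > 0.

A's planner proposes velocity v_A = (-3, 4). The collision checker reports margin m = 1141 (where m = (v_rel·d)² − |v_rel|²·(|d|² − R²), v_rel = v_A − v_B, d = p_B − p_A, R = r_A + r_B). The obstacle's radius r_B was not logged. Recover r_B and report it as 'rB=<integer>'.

m = 1141
d = (-15, -2);  v_rel = (-7, 8),  |v_rel|² = 113
v_rel×d = (-7)·(-2) − (8)·(-15) = 134
since m = R²·113 − 134²:  R² = (17956 + 1141) / 113 = 169
R = √169 = 13  ⇒  r_B = 13 − 5 = 8

rB=8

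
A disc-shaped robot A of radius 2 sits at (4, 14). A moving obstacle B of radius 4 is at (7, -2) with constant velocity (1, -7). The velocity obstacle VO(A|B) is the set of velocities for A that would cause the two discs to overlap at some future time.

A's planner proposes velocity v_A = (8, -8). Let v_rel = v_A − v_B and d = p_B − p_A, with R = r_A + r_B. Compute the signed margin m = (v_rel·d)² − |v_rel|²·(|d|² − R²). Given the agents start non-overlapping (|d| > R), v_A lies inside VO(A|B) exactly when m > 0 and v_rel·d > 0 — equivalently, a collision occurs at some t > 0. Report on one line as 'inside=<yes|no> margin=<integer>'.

d = (3, -16),  |d|² = 265;  R = 2+4 = 6,  c = 265−6² = 229
v_rel = (7, -1),  |v_rel|² = 50;  v_rel·d = (7)·(3) + (-1)·(-16) = 37
50·t² − 74·t + 229 = 0  ⇒  m = 37² − 50·229 = -10081
m = -10081 < 0,  v_rel·d = 37 > 0  ⇒  outside

inside=no margin=-10081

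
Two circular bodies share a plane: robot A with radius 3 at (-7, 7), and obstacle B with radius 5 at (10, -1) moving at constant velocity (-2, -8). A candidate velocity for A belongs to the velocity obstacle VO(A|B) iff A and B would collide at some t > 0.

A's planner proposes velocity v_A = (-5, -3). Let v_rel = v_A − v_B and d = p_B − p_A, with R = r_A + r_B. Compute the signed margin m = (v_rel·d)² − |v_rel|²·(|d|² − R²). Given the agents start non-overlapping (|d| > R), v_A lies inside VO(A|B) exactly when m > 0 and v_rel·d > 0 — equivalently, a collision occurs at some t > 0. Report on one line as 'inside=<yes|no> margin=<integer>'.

d = (17, -8),  |d|² = 353;  R = 3+5 = 8,  c = 353−8² = 289
v_rel = (-3, 5),  |v_rel|² = 34;  v_rel·d = (-3)·(17) + (5)·(-8) = -91
34·t² + 182·t + 289 = 0  ⇒  m = (-91)² − 34·289 = -1545
m = -1545 < 0,  v_rel·d = -91 < 0  ⇒  outside

inside=no margin=-1545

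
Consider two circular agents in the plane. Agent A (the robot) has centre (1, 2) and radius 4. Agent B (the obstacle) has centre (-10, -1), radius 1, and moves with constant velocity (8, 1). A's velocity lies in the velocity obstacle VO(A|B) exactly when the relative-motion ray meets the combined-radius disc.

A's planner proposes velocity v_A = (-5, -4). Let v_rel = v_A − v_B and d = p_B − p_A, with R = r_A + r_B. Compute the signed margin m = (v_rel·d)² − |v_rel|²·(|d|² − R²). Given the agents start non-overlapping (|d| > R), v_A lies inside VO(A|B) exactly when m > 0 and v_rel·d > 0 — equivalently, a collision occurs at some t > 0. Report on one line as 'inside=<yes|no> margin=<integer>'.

d = (-11, -3),  |d|² = 130;  R = 4+1 = 5,  c = 130−5² = 105
v_rel = (-13, -5),  |v_rel|² = 194;  v_rel·d = (-13)·(-11) + (-5)·(-3) = 158
194·t² − 316·t + 105 = 0  ⇒  m = 158² − 194·105 = 4594
m = 4594 > 0,  v_rel·d = 158 > 0  ⇒  inside

inside=yes margin=4594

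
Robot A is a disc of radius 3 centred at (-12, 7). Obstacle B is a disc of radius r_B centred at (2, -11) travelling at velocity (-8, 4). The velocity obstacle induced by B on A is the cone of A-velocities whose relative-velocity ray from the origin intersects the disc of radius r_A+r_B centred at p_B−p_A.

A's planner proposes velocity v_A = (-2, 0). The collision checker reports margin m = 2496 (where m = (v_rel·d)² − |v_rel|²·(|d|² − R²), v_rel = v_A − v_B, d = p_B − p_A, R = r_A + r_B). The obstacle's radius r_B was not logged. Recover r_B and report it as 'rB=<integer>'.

m = 2496
d = (14, -18);  v_rel = (6, -4),  |v_rel|² = 52
v_rel×d = (6)·(-18) − (-4)·(14) = -52
since m = R²·52 − (-52)²:  R² = (2704 + 2496) / 52 = 100
R = √100 = 10  ⇒  r_B = 10 − 3 = 7

rB=7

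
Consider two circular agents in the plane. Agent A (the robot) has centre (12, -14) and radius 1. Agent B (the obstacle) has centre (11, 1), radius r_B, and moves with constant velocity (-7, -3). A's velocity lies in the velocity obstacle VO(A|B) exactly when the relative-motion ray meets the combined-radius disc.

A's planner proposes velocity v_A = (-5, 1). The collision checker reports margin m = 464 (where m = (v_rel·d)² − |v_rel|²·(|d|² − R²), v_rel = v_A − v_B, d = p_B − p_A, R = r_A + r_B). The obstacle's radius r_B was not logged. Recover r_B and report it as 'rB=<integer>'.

m = 464
d = (-1, 15);  v_rel = (2, 4),  |v_rel|² = 20
v_rel×d = (2)·(15) − (4)·(-1) = 34
since m = R²·20 − 34²:  R² = (1156 + 464) / 20 = 81
R = √81 = 9  ⇒  r_B = 9 − 1 = 8

rB=8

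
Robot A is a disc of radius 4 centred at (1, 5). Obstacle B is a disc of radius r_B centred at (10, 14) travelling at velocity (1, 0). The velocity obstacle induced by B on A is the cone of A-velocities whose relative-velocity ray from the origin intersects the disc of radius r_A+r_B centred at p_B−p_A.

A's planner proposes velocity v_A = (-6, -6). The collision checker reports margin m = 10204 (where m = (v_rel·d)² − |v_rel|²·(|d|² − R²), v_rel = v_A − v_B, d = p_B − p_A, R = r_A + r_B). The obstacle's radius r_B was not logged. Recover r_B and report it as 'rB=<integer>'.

m = 10204
d = (9, 9);  v_rel = (-7, -6),  |v_rel|² = 85
v_rel×d = (-7)·(9) − (-6)·(9) = -9
since m = R²·85 − (-9)²:  R² = (81 + 10204) / 85 = 121
R = √121 = 11  ⇒  r_B = 11 − 4 = 7

rB=7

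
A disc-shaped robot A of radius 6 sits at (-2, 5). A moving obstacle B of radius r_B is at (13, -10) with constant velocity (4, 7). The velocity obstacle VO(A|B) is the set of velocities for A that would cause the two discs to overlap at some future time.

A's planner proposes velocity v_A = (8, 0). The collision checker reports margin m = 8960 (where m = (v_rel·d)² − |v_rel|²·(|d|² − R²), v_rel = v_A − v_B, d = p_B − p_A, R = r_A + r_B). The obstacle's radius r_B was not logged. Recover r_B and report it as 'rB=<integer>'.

m = 8960
d = (15, -15);  v_rel = (4, -7),  |v_rel|² = 65
v_rel×d = (4)·(-15) − (-7)·(15) = 45
since m = R²·65 − 45²:  R² = (2025 + 8960) / 65 = 169
R = √169 = 13  ⇒  r_B = 13 − 6 = 7

rB=7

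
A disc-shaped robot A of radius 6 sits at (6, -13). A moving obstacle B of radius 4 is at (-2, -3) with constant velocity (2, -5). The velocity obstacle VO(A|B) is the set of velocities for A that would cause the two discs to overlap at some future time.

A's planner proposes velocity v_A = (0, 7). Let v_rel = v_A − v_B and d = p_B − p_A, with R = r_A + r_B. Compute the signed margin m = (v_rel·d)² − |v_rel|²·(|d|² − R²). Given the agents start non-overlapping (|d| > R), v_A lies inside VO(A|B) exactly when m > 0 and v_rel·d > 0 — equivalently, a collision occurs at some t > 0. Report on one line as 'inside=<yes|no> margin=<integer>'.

d = (-8, 10),  |d|² = 164;  R = 6+4 = 10,  c = 164−10² = 64
v_rel = (-2, 12),  |v_rel|² = 148;  v_rel·d = (-2)·(-8) + (12)·(10) = 136
148·t² − 272·t + 64 = 0  ⇒  m = 136² − 148·64 = 9024
m = 9024 > 0,  v_rel·d = 136 > 0  ⇒  inside

inside=yes margin=9024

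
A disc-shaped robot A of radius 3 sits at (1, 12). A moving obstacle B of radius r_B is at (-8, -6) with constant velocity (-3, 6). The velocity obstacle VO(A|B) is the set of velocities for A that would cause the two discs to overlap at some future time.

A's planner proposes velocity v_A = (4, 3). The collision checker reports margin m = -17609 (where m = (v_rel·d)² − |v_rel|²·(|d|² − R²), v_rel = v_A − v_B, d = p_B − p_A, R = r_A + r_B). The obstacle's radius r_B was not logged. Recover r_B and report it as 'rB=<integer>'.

m = -17609
d = (-9, -18);  v_rel = (7, -3),  |v_rel|² = 58
v_rel×d = (7)·(-18) − (-3)·(-9) = -153
since m = R²·58 − (-153)²:  R² = (23409 + -17609) / 58 = 100
R = √100 = 10  ⇒  r_B = 10 − 3 = 7

rB=7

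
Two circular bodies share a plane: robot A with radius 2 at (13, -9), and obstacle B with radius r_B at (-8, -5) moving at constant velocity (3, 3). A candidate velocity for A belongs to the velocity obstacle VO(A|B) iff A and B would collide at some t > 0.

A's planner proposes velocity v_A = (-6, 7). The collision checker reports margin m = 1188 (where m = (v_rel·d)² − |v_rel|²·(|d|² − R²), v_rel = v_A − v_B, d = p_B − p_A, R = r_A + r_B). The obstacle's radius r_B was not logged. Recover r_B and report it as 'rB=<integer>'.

m = 1188
d = (-21, 4);  v_rel = (-9, 4),  |v_rel|² = 97
v_rel×d = (-9)·(4) − (4)·(-21) = 48
since m = R²·97 − 48²:  R² = (2304 + 1188) / 97 = 36
R = √36 = 6  ⇒  r_B = 6 − 2 = 4

rB=4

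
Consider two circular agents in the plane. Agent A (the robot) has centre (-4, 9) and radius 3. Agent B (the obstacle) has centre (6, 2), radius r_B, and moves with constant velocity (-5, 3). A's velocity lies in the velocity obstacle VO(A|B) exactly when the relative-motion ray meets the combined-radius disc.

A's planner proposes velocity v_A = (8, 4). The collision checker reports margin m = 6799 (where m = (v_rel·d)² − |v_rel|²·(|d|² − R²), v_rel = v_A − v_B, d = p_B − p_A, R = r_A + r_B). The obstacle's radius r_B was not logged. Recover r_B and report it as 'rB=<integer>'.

m = 6799
d = (10, -7);  v_rel = (13, 1),  |v_rel|² = 170
v_rel×d = (13)·(-7) − (1)·(10) = -101
since m = R²·170 − (-101)²:  R² = (10201 + 6799) / 170 = 100
R = √100 = 10  ⇒  r_B = 10 − 3 = 7

rB=7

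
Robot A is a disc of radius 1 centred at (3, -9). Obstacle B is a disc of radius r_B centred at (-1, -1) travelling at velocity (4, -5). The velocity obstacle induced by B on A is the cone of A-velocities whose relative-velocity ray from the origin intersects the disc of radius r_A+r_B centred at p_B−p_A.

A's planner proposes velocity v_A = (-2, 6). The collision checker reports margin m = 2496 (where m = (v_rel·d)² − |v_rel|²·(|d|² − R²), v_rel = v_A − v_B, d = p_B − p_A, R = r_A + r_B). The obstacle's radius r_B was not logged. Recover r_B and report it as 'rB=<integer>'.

m = 2496
d = (-4, 8);  v_rel = (-6, 11),  |v_rel|² = 157
v_rel×d = (-6)·(8) − (11)·(-4) = -4
since m = R²·157 − (-4)²:  R² = (16 + 2496) / 157 = 16
R = √16 = 4  ⇒  r_B = 4 − 1 = 3

rB=3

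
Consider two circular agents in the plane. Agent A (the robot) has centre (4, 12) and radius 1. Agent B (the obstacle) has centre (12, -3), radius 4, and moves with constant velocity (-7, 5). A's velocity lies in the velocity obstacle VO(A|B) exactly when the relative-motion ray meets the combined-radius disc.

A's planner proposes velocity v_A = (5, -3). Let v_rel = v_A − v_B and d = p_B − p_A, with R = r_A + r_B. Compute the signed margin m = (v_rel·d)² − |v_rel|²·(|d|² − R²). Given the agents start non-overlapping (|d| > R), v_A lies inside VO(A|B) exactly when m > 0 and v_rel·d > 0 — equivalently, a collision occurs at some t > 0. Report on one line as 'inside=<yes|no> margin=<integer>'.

d = (8, -15),  |d|² = 289;  R = 1+4 = 5,  c = 289−5² = 264
v_rel = (12, -8),  |v_rel|² = 208;  v_rel·d = (12)·(8) + (-8)·(-15) = 216
208·t² − 432·t + 264 = 0  ⇒  m = 216² − 208·264 = -8256
m = -8256 < 0,  v_rel·d = 216 > 0  ⇒  outside

inside=no margin=-8256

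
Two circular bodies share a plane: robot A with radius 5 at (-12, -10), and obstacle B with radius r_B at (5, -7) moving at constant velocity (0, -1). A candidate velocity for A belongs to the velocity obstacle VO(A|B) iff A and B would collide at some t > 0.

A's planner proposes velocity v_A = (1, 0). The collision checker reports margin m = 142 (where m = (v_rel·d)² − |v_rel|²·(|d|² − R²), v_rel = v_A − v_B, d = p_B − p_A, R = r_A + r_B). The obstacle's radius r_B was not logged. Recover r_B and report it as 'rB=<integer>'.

m = 142
d = (17, 3);  v_rel = (1, 1),  |v_rel|² = 2
v_rel×d = (1)·(3) − (1)·(17) = -14
since m = R²·2 − (-14)²:  R² = (196 + 142) / 2 = 169
R = √169 = 13  ⇒  r_B = 13 − 5 = 8

rB=8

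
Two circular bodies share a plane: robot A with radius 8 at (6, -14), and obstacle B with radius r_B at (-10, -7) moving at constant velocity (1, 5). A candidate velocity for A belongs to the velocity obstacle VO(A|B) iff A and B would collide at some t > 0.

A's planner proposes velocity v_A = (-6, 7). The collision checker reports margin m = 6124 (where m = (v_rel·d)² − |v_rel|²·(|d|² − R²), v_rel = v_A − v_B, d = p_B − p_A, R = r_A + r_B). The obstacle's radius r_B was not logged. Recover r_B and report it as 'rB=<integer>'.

m = 6124
d = (-16, 7);  v_rel = (-7, 2),  |v_rel|² = 53
v_rel×d = (-7)·(7) − (2)·(-16) = -17
since m = R²·53 − (-17)²:  R² = (289 + 6124) / 53 = 121
R = √121 = 11  ⇒  r_B = 11 − 8 = 3

rB=3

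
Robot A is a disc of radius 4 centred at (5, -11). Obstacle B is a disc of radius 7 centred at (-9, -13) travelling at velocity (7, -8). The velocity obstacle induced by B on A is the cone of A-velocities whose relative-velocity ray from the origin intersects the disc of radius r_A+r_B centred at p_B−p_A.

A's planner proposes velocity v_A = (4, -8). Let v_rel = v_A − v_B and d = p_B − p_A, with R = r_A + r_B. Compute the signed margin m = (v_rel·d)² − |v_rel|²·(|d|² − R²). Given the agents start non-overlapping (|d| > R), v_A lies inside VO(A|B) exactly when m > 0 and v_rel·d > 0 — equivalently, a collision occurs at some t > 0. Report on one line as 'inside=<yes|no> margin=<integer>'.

d = (-14, -2),  |d|² = 200;  R = 4+7 = 11,  c = 200−11² = 79
v_rel = (-3, 0),  |v_rel|² = 9;  v_rel·d = (-3)·(-14) + (0)·(-2) = 42
9·t² − 84·t + 79 = 0  ⇒  m = 42² − 9·79 = 1053
m = 1053 > 0,  v_rel·d = 42 > 0  ⇒  inside

inside=yes margin=1053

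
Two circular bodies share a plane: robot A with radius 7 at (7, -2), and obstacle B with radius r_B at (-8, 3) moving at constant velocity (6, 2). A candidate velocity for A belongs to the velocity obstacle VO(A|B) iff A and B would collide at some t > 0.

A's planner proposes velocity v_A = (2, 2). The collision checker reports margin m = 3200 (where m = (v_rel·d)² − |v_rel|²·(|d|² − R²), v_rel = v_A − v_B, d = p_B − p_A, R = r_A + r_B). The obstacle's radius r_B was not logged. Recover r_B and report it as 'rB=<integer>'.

m = 3200
d = (-15, 5);  v_rel = (-4, 0),  |v_rel|² = 16
v_rel×d = (-4)·(5) − (0)·(-15) = -20
since m = R²·16 − (-20)²:  R² = (400 + 3200) / 16 = 225
R = √225 = 15  ⇒  r_B = 15 − 7 = 8

rB=8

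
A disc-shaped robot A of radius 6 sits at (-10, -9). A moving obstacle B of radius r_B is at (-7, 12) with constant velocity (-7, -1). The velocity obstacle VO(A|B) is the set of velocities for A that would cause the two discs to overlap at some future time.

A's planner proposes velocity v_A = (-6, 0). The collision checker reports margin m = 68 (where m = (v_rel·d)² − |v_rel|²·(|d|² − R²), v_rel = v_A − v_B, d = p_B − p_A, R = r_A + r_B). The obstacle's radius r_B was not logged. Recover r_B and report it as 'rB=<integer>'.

m = 68
d = (3, 21);  v_rel = (1, 1),  |v_rel|² = 2
v_rel×d = (1)·(21) − (1)·(3) = 18
since m = R²·2 − 18²:  R² = (324 + 68) / 2 = 196
R = √196 = 14  ⇒  r_B = 14 − 6 = 8

rB=8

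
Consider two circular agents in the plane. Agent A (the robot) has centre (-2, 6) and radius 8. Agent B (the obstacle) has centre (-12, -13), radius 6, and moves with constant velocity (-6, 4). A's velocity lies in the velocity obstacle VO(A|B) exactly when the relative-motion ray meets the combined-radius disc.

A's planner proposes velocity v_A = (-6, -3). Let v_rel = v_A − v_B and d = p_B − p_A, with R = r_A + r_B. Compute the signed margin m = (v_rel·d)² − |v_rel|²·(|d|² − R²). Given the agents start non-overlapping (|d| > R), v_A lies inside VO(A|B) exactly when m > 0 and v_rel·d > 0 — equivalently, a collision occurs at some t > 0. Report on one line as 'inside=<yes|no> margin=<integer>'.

d = (-10, -19),  |d|² = 461;  R = 8+6 = 14,  c = 461−14² = 265
v_rel = (0, -7),  |v_rel|² = 49;  v_rel·d = (0)·(-10) + (-7)·(-19) = 133
49·t² − 266·t + 265 = 0  ⇒  m = 133² − 49·265 = 4704
m = 4704 > 0,  v_rel·d = 133 > 0  ⇒  inside

inside=yes margin=4704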